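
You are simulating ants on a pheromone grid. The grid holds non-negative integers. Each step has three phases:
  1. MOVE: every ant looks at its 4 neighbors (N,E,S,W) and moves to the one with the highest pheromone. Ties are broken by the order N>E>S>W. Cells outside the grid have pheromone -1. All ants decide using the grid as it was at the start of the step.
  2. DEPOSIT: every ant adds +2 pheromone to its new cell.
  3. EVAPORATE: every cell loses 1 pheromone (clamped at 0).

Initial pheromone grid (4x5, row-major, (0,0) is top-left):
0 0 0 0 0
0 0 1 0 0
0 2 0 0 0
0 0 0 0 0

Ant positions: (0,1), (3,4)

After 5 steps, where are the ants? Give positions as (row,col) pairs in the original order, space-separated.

Step 1: ant0:(0,1)->E->(0,2) | ant1:(3,4)->N->(2,4)
  grid max=1 at (0,2)
Step 2: ant0:(0,2)->E->(0,3) | ant1:(2,4)->N->(1,4)
  grid max=1 at (0,3)
Step 3: ant0:(0,3)->E->(0,4) | ant1:(1,4)->N->(0,4)
  grid max=3 at (0,4)
Step 4: ant0:(0,4)->S->(1,4) | ant1:(0,4)->S->(1,4)
  grid max=3 at (1,4)
Step 5: ant0:(1,4)->N->(0,4) | ant1:(1,4)->N->(0,4)
  grid max=5 at (0,4)

(0,4) (0,4)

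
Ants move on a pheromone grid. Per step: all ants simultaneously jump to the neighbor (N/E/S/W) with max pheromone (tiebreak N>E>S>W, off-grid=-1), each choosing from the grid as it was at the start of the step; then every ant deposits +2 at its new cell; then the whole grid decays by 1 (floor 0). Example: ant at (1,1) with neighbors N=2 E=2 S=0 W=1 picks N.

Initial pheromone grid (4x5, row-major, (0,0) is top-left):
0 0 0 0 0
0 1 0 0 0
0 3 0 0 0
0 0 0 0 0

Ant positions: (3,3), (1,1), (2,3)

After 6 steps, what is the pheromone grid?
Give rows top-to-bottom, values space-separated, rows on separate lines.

After step 1: ants at (2,3),(2,1),(1,3)
  0 0 0 0 0
  0 0 0 1 0
  0 4 0 1 0
  0 0 0 0 0
After step 2: ants at (1,3),(1,1),(2,3)
  0 0 0 0 0
  0 1 0 2 0
  0 3 0 2 0
  0 0 0 0 0
After step 3: ants at (2,3),(2,1),(1,3)
  0 0 0 0 0
  0 0 0 3 0
  0 4 0 3 0
  0 0 0 0 0
After step 4: ants at (1,3),(1,1),(2,3)
  0 0 0 0 0
  0 1 0 4 0
  0 3 0 4 0
  0 0 0 0 0
After step 5: ants at (2,3),(2,1),(1,3)
  0 0 0 0 0
  0 0 0 5 0
  0 4 0 5 0
  0 0 0 0 0
After step 6: ants at (1,3),(1,1),(2,3)
  0 0 0 0 0
  0 1 0 6 0
  0 3 0 6 0
  0 0 0 0 0

0 0 0 0 0
0 1 0 6 0
0 3 0 6 0
0 0 0 0 0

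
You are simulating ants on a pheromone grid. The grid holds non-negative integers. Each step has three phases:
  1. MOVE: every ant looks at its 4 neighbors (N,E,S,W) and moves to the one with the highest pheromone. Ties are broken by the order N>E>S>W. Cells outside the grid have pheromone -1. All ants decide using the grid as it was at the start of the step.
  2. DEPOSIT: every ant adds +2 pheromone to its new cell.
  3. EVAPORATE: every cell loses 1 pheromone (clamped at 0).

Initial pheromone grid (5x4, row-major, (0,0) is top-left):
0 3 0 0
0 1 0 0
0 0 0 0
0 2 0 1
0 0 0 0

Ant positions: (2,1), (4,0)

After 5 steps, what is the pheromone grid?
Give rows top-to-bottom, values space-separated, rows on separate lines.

After step 1: ants at (3,1),(3,0)
  0 2 0 0
  0 0 0 0
  0 0 0 0
  1 3 0 0
  0 0 0 0
After step 2: ants at (3,0),(3,1)
  0 1 0 0
  0 0 0 0
  0 0 0 0
  2 4 0 0
  0 0 0 0
After step 3: ants at (3,1),(3,0)
  0 0 0 0
  0 0 0 0
  0 0 0 0
  3 5 0 0
  0 0 0 0
After step 4: ants at (3,0),(3,1)
  0 0 0 0
  0 0 0 0
  0 0 0 0
  4 6 0 0
  0 0 0 0
After step 5: ants at (3,1),(3,0)
  0 0 0 0
  0 0 0 0
  0 0 0 0
  5 7 0 0
  0 0 0 0

0 0 0 0
0 0 0 0
0 0 0 0
5 7 0 0
0 0 0 0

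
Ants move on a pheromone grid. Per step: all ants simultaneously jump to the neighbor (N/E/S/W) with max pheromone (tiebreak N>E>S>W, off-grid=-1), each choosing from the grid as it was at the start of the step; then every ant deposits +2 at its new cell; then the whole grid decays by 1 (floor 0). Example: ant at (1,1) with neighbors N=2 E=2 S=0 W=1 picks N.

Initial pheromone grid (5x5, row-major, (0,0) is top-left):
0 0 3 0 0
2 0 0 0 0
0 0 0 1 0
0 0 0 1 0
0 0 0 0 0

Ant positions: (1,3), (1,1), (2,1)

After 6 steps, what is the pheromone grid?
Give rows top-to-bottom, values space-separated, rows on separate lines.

After step 1: ants at (2,3),(1,0),(1,1)
  0 0 2 0 0
  3 1 0 0 0
  0 0 0 2 0
  0 0 0 0 0
  0 0 0 0 0
After step 2: ants at (1,3),(1,1),(1,0)
  0 0 1 0 0
  4 2 0 1 0
  0 0 0 1 0
  0 0 0 0 0
  0 0 0 0 0
After step 3: ants at (2,3),(1,0),(1,1)
  0 0 0 0 0
  5 3 0 0 0
  0 0 0 2 0
  0 0 0 0 0
  0 0 0 0 0
After step 4: ants at (1,3),(1,1),(1,0)
  0 0 0 0 0
  6 4 0 1 0
  0 0 0 1 0
  0 0 0 0 0
  0 0 0 0 0
After step 5: ants at (2,3),(1,0),(1,1)
  0 0 0 0 0
  7 5 0 0 0
  0 0 0 2 0
  0 0 0 0 0
  0 0 0 0 0
After step 6: ants at (1,3),(1,1),(1,0)
  0 0 0 0 0
  8 6 0 1 0
  0 0 0 1 0
  0 0 0 0 0
  0 0 0 0 0

0 0 0 0 0
8 6 0 1 0
0 0 0 1 0
0 0 0 0 0
0 0 0 0 0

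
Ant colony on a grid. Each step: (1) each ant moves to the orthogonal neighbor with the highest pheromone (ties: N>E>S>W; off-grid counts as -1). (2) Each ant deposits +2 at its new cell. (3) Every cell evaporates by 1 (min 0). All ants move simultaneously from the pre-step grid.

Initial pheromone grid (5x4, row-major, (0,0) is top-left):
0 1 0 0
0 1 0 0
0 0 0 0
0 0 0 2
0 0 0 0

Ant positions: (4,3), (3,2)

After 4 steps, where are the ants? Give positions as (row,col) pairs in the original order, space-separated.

Step 1: ant0:(4,3)->N->(3,3) | ant1:(3,2)->E->(3,3)
  grid max=5 at (3,3)
Step 2: ant0:(3,3)->N->(2,3) | ant1:(3,3)->N->(2,3)
  grid max=4 at (3,3)
Step 3: ant0:(2,3)->S->(3,3) | ant1:(2,3)->S->(3,3)
  grid max=7 at (3,3)
Step 4: ant0:(3,3)->N->(2,3) | ant1:(3,3)->N->(2,3)
  grid max=6 at (3,3)

(2,3) (2,3)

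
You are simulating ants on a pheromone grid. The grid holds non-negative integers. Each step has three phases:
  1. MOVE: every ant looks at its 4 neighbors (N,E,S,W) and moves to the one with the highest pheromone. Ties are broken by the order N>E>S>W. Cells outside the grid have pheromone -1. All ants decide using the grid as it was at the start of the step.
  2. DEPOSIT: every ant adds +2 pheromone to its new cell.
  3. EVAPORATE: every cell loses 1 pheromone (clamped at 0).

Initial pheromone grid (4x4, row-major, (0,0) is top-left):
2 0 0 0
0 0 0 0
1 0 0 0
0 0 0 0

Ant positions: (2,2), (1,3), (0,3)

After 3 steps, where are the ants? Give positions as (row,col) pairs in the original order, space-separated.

Step 1: ant0:(2,2)->N->(1,2) | ant1:(1,3)->N->(0,3) | ant2:(0,3)->S->(1,3)
  grid max=1 at (0,0)
Step 2: ant0:(1,2)->E->(1,3) | ant1:(0,3)->S->(1,3) | ant2:(1,3)->N->(0,3)
  grid max=4 at (1,3)
Step 3: ant0:(1,3)->N->(0,3) | ant1:(1,3)->N->(0,3) | ant2:(0,3)->S->(1,3)
  grid max=5 at (0,3)

(0,3) (0,3) (1,3)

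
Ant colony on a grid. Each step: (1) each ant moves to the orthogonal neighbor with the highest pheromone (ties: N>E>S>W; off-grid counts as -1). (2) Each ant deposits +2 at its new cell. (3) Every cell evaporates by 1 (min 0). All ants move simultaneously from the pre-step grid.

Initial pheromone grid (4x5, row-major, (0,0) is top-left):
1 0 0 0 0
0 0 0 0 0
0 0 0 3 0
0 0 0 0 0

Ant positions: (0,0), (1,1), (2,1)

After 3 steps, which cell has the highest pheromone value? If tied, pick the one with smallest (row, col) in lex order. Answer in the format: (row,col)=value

Answer: (0,1)=7

Derivation:
Step 1: ant0:(0,0)->E->(0,1) | ant1:(1,1)->N->(0,1) | ant2:(2,1)->N->(1,1)
  grid max=3 at (0,1)
Step 2: ant0:(0,1)->S->(1,1) | ant1:(0,1)->S->(1,1) | ant2:(1,1)->N->(0,1)
  grid max=4 at (0,1)
Step 3: ant0:(1,1)->N->(0,1) | ant1:(1,1)->N->(0,1) | ant2:(0,1)->S->(1,1)
  grid max=7 at (0,1)
Final grid:
  0 7 0 0 0
  0 5 0 0 0
  0 0 0 0 0
  0 0 0 0 0
Max pheromone 7 at (0,1)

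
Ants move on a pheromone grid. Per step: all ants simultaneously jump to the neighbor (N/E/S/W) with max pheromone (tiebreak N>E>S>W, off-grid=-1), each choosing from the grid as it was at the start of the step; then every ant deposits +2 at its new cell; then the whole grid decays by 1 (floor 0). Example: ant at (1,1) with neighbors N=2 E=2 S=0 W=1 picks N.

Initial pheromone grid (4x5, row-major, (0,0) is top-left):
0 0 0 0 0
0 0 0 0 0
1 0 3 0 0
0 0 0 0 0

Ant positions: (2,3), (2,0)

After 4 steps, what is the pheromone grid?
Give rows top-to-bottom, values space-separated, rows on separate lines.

After step 1: ants at (2,2),(1,0)
  0 0 0 0 0
  1 0 0 0 0
  0 0 4 0 0
  0 0 0 0 0
After step 2: ants at (1,2),(0,0)
  1 0 0 0 0
  0 0 1 0 0
  0 0 3 0 0
  0 0 0 0 0
After step 3: ants at (2,2),(0,1)
  0 1 0 0 0
  0 0 0 0 0
  0 0 4 0 0
  0 0 0 0 0
After step 4: ants at (1,2),(0,2)
  0 0 1 0 0
  0 0 1 0 0
  0 0 3 0 0
  0 0 0 0 0

0 0 1 0 0
0 0 1 0 0
0 0 3 0 0
0 0 0 0 0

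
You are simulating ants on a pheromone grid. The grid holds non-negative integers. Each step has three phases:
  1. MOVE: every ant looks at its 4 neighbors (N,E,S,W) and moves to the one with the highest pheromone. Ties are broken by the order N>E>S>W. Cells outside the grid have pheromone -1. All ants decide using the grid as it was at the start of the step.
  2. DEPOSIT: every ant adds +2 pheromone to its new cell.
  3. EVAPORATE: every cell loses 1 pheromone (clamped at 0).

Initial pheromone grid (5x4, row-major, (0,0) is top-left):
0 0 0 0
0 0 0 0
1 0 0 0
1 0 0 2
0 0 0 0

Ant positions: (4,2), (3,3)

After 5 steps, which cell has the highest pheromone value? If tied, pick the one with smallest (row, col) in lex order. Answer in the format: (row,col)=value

Answer: (2,3)=5

Derivation:
Step 1: ant0:(4,2)->N->(3,2) | ant1:(3,3)->N->(2,3)
  grid max=1 at (2,3)
Step 2: ant0:(3,2)->E->(3,3) | ant1:(2,3)->S->(3,3)
  grid max=4 at (3,3)
Step 3: ant0:(3,3)->N->(2,3) | ant1:(3,3)->N->(2,3)
  grid max=3 at (2,3)
Step 4: ant0:(2,3)->S->(3,3) | ant1:(2,3)->S->(3,3)
  grid max=6 at (3,3)
Step 5: ant0:(3,3)->N->(2,3) | ant1:(3,3)->N->(2,3)
  grid max=5 at (2,3)
Final grid:
  0 0 0 0
  0 0 0 0
  0 0 0 5
  0 0 0 5
  0 0 0 0
Max pheromone 5 at (2,3)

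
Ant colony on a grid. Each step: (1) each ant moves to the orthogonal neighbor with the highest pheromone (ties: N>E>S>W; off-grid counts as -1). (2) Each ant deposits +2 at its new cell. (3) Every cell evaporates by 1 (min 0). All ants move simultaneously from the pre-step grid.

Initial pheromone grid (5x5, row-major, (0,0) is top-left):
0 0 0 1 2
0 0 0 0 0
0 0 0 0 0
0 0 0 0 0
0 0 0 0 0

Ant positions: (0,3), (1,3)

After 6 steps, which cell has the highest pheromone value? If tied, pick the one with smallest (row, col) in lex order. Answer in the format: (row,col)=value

Answer: (0,4)=8

Derivation:
Step 1: ant0:(0,3)->E->(0,4) | ant1:(1,3)->N->(0,3)
  grid max=3 at (0,4)
Step 2: ant0:(0,4)->W->(0,3) | ant1:(0,3)->E->(0,4)
  grid max=4 at (0,4)
Step 3: ant0:(0,3)->E->(0,4) | ant1:(0,4)->W->(0,3)
  grid max=5 at (0,4)
Step 4: ant0:(0,4)->W->(0,3) | ant1:(0,3)->E->(0,4)
  grid max=6 at (0,4)
Step 5: ant0:(0,3)->E->(0,4) | ant1:(0,4)->W->(0,3)
  grid max=7 at (0,4)
Step 6: ant0:(0,4)->W->(0,3) | ant1:(0,3)->E->(0,4)
  grid max=8 at (0,4)
Final grid:
  0 0 0 7 8
  0 0 0 0 0
  0 0 0 0 0
  0 0 0 0 0
  0 0 0 0 0
Max pheromone 8 at (0,4)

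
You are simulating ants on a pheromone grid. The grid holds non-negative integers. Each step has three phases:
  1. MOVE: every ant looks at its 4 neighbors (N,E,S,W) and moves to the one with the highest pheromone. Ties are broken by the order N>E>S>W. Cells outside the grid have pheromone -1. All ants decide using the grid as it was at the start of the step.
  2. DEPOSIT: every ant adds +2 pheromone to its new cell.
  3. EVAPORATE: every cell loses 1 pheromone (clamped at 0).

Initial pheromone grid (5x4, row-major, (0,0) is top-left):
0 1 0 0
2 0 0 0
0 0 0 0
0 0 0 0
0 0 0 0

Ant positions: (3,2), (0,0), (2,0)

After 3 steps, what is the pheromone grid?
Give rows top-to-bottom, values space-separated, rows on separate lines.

After step 1: ants at (2,2),(1,0),(1,0)
  0 0 0 0
  5 0 0 0
  0 0 1 0
  0 0 0 0
  0 0 0 0
After step 2: ants at (1,2),(0,0),(0,0)
  3 0 0 0
  4 0 1 0
  0 0 0 0
  0 0 0 0
  0 0 0 0
After step 3: ants at (0,2),(1,0),(1,0)
  2 0 1 0
  7 0 0 0
  0 0 0 0
  0 0 0 0
  0 0 0 0

2 0 1 0
7 0 0 0
0 0 0 0
0 0 0 0
0 0 0 0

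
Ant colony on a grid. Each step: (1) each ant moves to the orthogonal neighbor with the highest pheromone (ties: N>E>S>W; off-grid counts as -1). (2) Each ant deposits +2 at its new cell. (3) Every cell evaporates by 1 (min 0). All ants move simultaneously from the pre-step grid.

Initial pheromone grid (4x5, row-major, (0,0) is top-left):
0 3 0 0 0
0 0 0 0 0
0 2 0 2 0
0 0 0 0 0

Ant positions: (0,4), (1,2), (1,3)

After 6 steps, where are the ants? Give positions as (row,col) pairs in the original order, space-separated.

Step 1: ant0:(0,4)->S->(1,4) | ant1:(1,2)->N->(0,2) | ant2:(1,3)->S->(2,3)
  grid max=3 at (2,3)
Step 2: ant0:(1,4)->N->(0,4) | ant1:(0,2)->W->(0,1) | ant2:(2,3)->N->(1,3)
  grid max=3 at (0,1)
Step 3: ant0:(0,4)->S->(1,4) | ant1:(0,1)->E->(0,2) | ant2:(1,3)->S->(2,3)
  grid max=3 at (2,3)
Step 4: ant0:(1,4)->N->(0,4) | ant1:(0,2)->W->(0,1) | ant2:(2,3)->N->(1,3)
  grid max=3 at (0,1)
Step 5: ant0:(0,4)->S->(1,4) | ant1:(0,1)->E->(0,2) | ant2:(1,3)->S->(2,3)
  grid max=3 at (2,3)
Step 6: ant0:(1,4)->N->(0,4) | ant1:(0,2)->W->(0,1) | ant2:(2,3)->N->(1,3)
  grid max=3 at (0,1)

(0,4) (0,1) (1,3)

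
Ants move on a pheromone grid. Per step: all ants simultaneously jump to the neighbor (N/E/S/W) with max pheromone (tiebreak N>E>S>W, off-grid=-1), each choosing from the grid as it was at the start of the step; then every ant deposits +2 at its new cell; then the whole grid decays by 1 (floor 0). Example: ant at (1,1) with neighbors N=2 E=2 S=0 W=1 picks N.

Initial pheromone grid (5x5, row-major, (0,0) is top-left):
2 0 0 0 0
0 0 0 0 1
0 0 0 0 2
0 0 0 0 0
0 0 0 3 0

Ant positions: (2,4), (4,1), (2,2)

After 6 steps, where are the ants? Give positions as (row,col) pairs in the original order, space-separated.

Step 1: ant0:(2,4)->N->(1,4) | ant1:(4,1)->N->(3,1) | ant2:(2,2)->N->(1,2)
  grid max=2 at (1,4)
Step 2: ant0:(1,4)->S->(2,4) | ant1:(3,1)->N->(2,1) | ant2:(1,2)->N->(0,2)
  grid max=2 at (2,4)
Step 3: ant0:(2,4)->N->(1,4) | ant1:(2,1)->N->(1,1) | ant2:(0,2)->E->(0,3)
  grid max=2 at (1,4)
Step 4: ant0:(1,4)->S->(2,4) | ant1:(1,1)->N->(0,1) | ant2:(0,3)->E->(0,4)
  grid max=2 at (2,4)
Step 5: ant0:(2,4)->N->(1,4) | ant1:(0,1)->E->(0,2) | ant2:(0,4)->S->(1,4)
  grid max=4 at (1,4)
Step 6: ant0:(1,4)->S->(2,4) | ant1:(0,2)->E->(0,3) | ant2:(1,4)->S->(2,4)
  grid max=4 at (2,4)

(2,4) (0,3) (2,4)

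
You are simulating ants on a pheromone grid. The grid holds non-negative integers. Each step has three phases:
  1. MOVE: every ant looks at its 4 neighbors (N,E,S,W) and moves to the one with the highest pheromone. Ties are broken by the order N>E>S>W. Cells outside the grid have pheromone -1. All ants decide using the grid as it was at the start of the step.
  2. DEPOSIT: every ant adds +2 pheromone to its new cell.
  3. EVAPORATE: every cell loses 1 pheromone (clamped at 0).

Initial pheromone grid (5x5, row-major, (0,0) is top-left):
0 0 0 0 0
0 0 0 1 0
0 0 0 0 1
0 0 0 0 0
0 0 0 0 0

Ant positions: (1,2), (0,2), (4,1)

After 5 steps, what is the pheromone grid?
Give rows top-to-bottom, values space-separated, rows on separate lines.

After step 1: ants at (1,3),(0,3),(3,1)
  0 0 0 1 0
  0 0 0 2 0
  0 0 0 0 0
  0 1 0 0 0
  0 0 0 0 0
After step 2: ants at (0,3),(1,3),(2,1)
  0 0 0 2 0
  0 0 0 3 0
  0 1 0 0 0
  0 0 0 0 0
  0 0 0 0 0
After step 3: ants at (1,3),(0,3),(1,1)
  0 0 0 3 0
  0 1 0 4 0
  0 0 0 0 0
  0 0 0 0 0
  0 0 0 0 0
After step 4: ants at (0,3),(1,3),(0,1)
  0 1 0 4 0
  0 0 0 5 0
  0 0 0 0 0
  0 0 0 0 0
  0 0 0 0 0
After step 5: ants at (1,3),(0,3),(0,2)
  0 0 1 5 0
  0 0 0 6 0
  0 0 0 0 0
  0 0 0 0 0
  0 0 0 0 0

0 0 1 5 0
0 0 0 6 0
0 0 0 0 0
0 0 0 0 0
0 0 0 0 0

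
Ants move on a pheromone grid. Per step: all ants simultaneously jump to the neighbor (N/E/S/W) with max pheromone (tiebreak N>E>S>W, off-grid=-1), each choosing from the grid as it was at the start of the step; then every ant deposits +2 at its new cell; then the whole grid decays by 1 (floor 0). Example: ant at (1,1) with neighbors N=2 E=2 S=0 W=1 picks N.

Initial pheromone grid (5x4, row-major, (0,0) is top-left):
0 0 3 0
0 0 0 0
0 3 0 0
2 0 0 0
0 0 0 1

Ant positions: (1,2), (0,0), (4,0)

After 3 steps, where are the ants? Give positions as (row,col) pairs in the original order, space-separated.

Step 1: ant0:(1,2)->N->(0,2) | ant1:(0,0)->E->(0,1) | ant2:(4,0)->N->(3,0)
  grid max=4 at (0,2)
Step 2: ant0:(0,2)->W->(0,1) | ant1:(0,1)->E->(0,2) | ant2:(3,0)->N->(2,0)
  grid max=5 at (0,2)
Step 3: ant0:(0,1)->E->(0,2) | ant1:(0,2)->W->(0,1) | ant2:(2,0)->S->(3,0)
  grid max=6 at (0,2)

(0,2) (0,1) (3,0)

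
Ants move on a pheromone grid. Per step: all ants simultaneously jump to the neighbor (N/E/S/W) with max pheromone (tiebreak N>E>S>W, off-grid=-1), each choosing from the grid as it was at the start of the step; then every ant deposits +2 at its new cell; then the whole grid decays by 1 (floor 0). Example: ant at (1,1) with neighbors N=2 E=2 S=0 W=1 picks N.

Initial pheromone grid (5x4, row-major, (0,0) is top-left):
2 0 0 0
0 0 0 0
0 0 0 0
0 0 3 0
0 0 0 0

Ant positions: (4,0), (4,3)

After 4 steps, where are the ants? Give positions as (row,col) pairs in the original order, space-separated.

Step 1: ant0:(4,0)->N->(3,0) | ant1:(4,3)->N->(3,3)
  grid max=2 at (3,2)
Step 2: ant0:(3,0)->N->(2,0) | ant1:(3,3)->W->(3,2)
  grid max=3 at (3,2)
Step 3: ant0:(2,0)->N->(1,0) | ant1:(3,2)->N->(2,2)
  grid max=2 at (3,2)
Step 4: ant0:(1,0)->N->(0,0) | ant1:(2,2)->S->(3,2)
  grid max=3 at (3,2)

(0,0) (3,2)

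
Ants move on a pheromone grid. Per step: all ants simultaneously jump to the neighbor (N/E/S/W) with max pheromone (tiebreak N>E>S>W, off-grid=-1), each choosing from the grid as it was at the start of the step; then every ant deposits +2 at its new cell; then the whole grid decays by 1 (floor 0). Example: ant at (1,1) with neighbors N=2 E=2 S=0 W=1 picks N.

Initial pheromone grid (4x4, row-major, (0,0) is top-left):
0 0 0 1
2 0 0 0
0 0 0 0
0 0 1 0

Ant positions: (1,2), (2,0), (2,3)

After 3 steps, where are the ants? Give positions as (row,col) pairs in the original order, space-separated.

Step 1: ant0:(1,2)->N->(0,2) | ant1:(2,0)->N->(1,0) | ant2:(2,3)->N->(1,3)
  grid max=3 at (1,0)
Step 2: ant0:(0,2)->E->(0,3) | ant1:(1,0)->N->(0,0) | ant2:(1,3)->N->(0,3)
  grid max=3 at (0,3)
Step 3: ant0:(0,3)->S->(1,3) | ant1:(0,0)->S->(1,0) | ant2:(0,3)->S->(1,3)
  grid max=3 at (1,0)

(1,3) (1,0) (1,3)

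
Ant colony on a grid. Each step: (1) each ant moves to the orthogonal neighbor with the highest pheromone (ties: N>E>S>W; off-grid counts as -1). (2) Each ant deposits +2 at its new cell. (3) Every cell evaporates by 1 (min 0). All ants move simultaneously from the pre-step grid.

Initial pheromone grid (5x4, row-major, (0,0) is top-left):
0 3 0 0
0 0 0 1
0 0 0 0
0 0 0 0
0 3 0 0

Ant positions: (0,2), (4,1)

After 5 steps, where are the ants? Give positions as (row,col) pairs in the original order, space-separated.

Step 1: ant0:(0,2)->W->(0,1) | ant1:(4,1)->N->(3,1)
  grid max=4 at (0,1)
Step 2: ant0:(0,1)->E->(0,2) | ant1:(3,1)->S->(4,1)
  grid max=3 at (0,1)
Step 3: ant0:(0,2)->W->(0,1) | ant1:(4,1)->N->(3,1)
  grid max=4 at (0,1)
Step 4: ant0:(0,1)->E->(0,2) | ant1:(3,1)->S->(4,1)
  grid max=3 at (0,1)
Step 5: ant0:(0,2)->W->(0,1) | ant1:(4,1)->N->(3,1)
  grid max=4 at (0,1)

(0,1) (3,1)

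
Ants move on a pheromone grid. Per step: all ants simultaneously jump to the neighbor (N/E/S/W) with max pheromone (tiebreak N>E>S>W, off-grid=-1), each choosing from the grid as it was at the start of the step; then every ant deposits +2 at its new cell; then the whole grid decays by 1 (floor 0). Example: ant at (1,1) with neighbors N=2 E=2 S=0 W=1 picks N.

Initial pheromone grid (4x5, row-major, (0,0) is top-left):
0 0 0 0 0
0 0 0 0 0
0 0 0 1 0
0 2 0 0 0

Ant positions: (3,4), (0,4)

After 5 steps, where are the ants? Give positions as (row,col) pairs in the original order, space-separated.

Step 1: ant0:(3,4)->N->(2,4) | ant1:(0,4)->S->(1,4)
  grid max=1 at (1,4)
Step 2: ant0:(2,4)->N->(1,4) | ant1:(1,4)->S->(2,4)
  grid max=2 at (1,4)
Step 3: ant0:(1,4)->S->(2,4) | ant1:(2,4)->N->(1,4)
  grid max=3 at (1,4)
Step 4: ant0:(2,4)->N->(1,4) | ant1:(1,4)->S->(2,4)
  grid max=4 at (1,4)
Step 5: ant0:(1,4)->S->(2,4) | ant1:(2,4)->N->(1,4)
  grid max=5 at (1,4)

(2,4) (1,4)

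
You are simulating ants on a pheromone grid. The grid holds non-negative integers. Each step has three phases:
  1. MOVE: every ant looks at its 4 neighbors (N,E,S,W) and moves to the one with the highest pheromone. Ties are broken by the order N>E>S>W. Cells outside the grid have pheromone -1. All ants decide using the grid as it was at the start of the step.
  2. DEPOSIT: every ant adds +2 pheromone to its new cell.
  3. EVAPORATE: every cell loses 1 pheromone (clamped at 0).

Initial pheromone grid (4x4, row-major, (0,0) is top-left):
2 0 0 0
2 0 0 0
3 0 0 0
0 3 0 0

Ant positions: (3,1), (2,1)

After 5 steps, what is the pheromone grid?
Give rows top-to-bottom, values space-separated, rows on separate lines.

After step 1: ants at (2,1),(3,1)
  1 0 0 0
  1 0 0 0
  2 1 0 0
  0 4 0 0
After step 2: ants at (3,1),(2,1)
  0 0 0 0
  0 0 0 0
  1 2 0 0
  0 5 0 0
After step 3: ants at (2,1),(3,1)
  0 0 0 0
  0 0 0 0
  0 3 0 0
  0 6 0 0
After step 4: ants at (3,1),(2,1)
  0 0 0 0
  0 0 0 0
  0 4 0 0
  0 7 0 0
After step 5: ants at (2,1),(3,1)
  0 0 0 0
  0 0 0 0
  0 5 0 0
  0 8 0 0

0 0 0 0
0 0 0 0
0 5 0 0
0 8 0 0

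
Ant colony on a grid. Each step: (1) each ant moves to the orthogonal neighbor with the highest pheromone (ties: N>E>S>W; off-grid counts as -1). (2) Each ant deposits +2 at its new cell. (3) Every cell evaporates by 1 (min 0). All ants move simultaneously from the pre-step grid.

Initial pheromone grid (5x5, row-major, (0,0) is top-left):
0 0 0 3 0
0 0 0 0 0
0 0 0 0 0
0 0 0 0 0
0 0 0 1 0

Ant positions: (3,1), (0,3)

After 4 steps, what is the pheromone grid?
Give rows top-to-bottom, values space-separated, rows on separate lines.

After step 1: ants at (2,1),(0,4)
  0 0 0 2 1
  0 0 0 0 0
  0 1 0 0 0
  0 0 0 0 0
  0 0 0 0 0
After step 2: ants at (1,1),(0,3)
  0 0 0 3 0
  0 1 0 0 0
  0 0 0 0 0
  0 0 0 0 0
  0 0 0 0 0
After step 3: ants at (0,1),(0,4)
  0 1 0 2 1
  0 0 0 0 0
  0 0 0 0 0
  0 0 0 0 0
  0 0 0 0 0
After step 4: ants at (0,2),(0,3)
  0 0 1 3 0
  0 0 0 0 0
  0 0 0 0 0
  0 0 0 0 0
  0 0 0 0 0

0 0 1 3 0
0 0 0 0 0
0 0 0 0 0
0 0 0 0 0
0 0 0 0 0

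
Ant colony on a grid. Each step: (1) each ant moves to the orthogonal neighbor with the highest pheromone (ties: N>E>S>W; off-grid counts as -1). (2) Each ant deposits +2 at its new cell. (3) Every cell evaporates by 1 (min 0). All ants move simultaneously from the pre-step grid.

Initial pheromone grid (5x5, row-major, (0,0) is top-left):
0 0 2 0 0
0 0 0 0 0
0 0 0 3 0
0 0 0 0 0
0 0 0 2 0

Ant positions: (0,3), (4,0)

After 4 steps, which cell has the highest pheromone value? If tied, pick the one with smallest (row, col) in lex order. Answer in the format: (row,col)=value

Answer: (0,2)=2

Derivation:
Step 1: ant0:(0,3)->W->(0,2) | ant1:(4,0)->N->(3,0)
  grid max=3 at (0,2)
Step 2: ant0:(0,2)->E->(0,3) | ant1:(3,0)->N->(2,0)
  grid max=2 at (0,2)
Step 3: ant0:(0,3)->W->(0,2) | ant1:(2,0)->N->(1,0)
  grid max=3 at (0,2)
Step 4: ant0:(0,2)->E->(0,3) | ant1:(1,0)->N->(0,0)
  grid max=2 at (0,2)
Final grid:
  1 0 2 1 0
  0 0 0 0 0
  0 0 0 0 0
  0 0 0 0 0
  0 0 0 0 0
Max pheromone 2 at (0,2)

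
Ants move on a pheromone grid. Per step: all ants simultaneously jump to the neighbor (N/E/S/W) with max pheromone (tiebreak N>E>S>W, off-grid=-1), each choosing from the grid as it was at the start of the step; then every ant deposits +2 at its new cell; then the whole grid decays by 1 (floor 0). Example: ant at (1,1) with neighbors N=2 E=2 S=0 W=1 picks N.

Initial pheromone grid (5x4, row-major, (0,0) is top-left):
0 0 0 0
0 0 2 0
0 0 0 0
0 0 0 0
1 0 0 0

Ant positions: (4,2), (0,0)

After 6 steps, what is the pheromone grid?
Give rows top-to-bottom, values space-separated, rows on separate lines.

After step 1: ants at (3,2),(0,1)
  0 1 0 0
  0 0 1 0
  0 0 0 0
  0 0 1 0
  0 0 0 0
After step 2: ants at (2,2),(0,2)
  0 0 1 0
  0 0 0 0
  0 0 1 0
  0 0 0 0
  0 0 0 0
After step 3: ants at (1,2),(0,3)
  0 0 0 1
  0 0 1 0
  0 0 0 0
  0 0 0 0
  0 0 0 0
After step 4: ants at (0,2),(1,3)
  0 0 1 0
  0 0 0 1
  0 0 0 0
  0 0 0 0
  0 0 0 0
After step 5: ants at (0,3),(0,3)
  0 0 0 3
  0 0 0 0
  0 0 0 0
  0 0 0 0
  0 0 0 0
After step 6: ants at (1,3),(1,3)
  0 0 0 2
  0 0 0 3
  0 0 0 0
  0 0 0 0
  0 0 0 0

0 0 0 2
0 0 0 3
0 0 0 0
0 0 0 0
0 0 0 0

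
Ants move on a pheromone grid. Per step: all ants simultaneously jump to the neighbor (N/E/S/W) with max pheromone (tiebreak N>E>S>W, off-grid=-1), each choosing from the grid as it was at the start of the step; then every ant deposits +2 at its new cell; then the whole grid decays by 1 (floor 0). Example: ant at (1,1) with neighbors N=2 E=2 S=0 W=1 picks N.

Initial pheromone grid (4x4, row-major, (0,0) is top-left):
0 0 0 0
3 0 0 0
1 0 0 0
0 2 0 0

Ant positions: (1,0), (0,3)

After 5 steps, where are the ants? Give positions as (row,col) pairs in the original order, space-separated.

Step 1: ant0:(1,0)->S->(2,0) | ant1:(0,3)->S->(1,3)
  grid max=2 at (1,0)
Step 2: ant0:(2,0)->N->(1,0) | ant1:(1,3)->N->(0,3)
  grid max=3 at (1,0)
Step 3: ant0:(1,0)->S->(2,0) | ant1:(0,3)->S->(1,3)
  grid max=2 at (1,0)
Step 4: ant0:(2,0)->N->(1,0) | ant1:(1,3)->N->(0,3)
  grid max=3 at (1,0)
Step 5: ant0:(1,0)->S->(2,0) | ant1:(0,3)->S->(1,3)
  grid max=2 at (1,0)

(2,0) (1,3)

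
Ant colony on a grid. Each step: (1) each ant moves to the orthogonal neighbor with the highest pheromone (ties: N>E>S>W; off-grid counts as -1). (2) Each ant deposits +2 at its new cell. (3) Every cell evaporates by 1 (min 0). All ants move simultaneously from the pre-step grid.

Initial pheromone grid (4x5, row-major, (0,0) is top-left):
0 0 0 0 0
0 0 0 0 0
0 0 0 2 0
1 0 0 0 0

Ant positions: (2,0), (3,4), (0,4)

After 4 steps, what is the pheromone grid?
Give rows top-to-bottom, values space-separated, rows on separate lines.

After step 1: ants at (3,0),(2,4),(1,4)
  0 0 0 0 0
  0 0 0 0 1
  0 0 0 1 1
  2 0 0 0 0
After step 2: ants at (2,0),(1,4),(2,4)
  0 0 0 0 0
  0 0 0 0 2
  1 0 0 0 2
  1 0 0 0 0
After step 3: ants at (3,0),(2,4),(1,4)
  0 0 0 0 0
  0 0 0 0 3
  0 0 0 0 3
  2 0 0 0 0
After step 4: ants at (2,0),(1,4),(2,4)
  0 0 0 0 0
  0 0 0 0 4
  1 0 0 0 4
  1 0 0 0 0

0 0 0 0 0
0 0 0 0 4
1 0 0 0 4
1 0 0 0 0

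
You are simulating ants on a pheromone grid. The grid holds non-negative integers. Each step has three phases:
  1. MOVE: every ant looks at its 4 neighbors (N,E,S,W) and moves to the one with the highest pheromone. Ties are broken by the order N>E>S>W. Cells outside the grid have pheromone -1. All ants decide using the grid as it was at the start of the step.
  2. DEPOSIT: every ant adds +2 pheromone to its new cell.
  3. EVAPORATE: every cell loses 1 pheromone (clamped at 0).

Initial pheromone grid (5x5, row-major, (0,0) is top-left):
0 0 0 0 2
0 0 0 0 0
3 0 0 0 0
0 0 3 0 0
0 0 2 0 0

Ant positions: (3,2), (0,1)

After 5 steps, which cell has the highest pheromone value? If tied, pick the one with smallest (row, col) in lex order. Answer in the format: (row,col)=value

Step 1: ant0:(3,2)->S->(4,2) | ant1:(0,1)->E->(0,2)
  grid max=3 at (4,2)
Step 2: ant0:(4,2)->N->(3,2) | ant1:(0,2)->E->(0,3)
  grid max=3 at (3,2)
Step 3: ant0:(3,2)->S->(4,2) | ant1:(0,3)->E->(0,4)
  grid max=3 at (4,2)
Step 4: ant0:(4,2)->N->(3,2) | ant1:(0,4)->S->(1,4)
  grid max=3 at (3,2)
Step 5: ant0:(3,2)->S->(4,2) | ant1:(1,4)->N->(0,4)
  grid max=3 at (4,2)
Final grid:
  0 0 0 0 1
  0 0 0 0 0
  0 0 0 0 0
  0 0 2 0 0
  0 0 3 0 0
Max pheromone 3 at (4,2)

Answer: (4,2)=3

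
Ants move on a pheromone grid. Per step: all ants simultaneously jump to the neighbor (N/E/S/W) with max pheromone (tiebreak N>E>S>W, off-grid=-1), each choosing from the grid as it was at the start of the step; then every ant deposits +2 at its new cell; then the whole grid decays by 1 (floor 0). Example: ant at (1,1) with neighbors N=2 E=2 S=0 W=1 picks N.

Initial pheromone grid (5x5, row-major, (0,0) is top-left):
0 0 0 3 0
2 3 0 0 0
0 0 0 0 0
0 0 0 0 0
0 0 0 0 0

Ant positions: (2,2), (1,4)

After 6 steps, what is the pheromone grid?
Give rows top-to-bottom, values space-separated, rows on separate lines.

After step 1: ants at (1,2),(0,4)
  0 0 0 2 1
  1 2 1 0 0
  0 0 0 0 0
  0 0 0 0 0
  0 0 0 0 0
After step 2: ants at (1,1),(0,3)
  0 0 0 3 0
  0 3 0 0 0
  0 0 0 0 0
  0 0 0 0 0
  0 0 0 0 0
After step 3: ants at (0,1),(0,4)
  0 1 0 2 1
  0 2 0 0 0
  0 0 0 0 0
  0 0 0 0 0
  0 0 0 0 0
After step 4: ants at (1,1),(0,3)
  0 0 0 3 0
  0 3 0 0 0
  0 0 0 0 0
  0 0 0 0 0
  0 0 0 0 0
After step 5: ants at (0,1),(0,4)
  0 1 0 2 1
  0 2 0 0 0
  0 0 0 0 0
  0 0 0 0 0
  0 0 0 0 0
After step 6: ants at (1,1),(0,3)
  0 0 0 3 0
  0 3 0 0 0
  0 0 0 0 0
  0 0 0 0 0
  0 0 0 0 0

0 0 0 3 0
0 3 0 0 0
0 0 0 0 0
0 0 0 0 0
0 0 0 0 0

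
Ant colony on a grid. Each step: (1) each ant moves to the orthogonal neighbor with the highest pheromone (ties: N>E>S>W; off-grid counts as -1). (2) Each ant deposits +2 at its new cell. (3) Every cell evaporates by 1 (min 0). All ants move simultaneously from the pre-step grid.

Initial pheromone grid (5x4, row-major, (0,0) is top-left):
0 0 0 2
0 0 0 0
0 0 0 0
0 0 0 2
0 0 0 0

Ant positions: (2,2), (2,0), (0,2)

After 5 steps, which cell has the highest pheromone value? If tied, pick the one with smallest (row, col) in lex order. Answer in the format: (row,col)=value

Answer: (0,3)=9

Derivation:
Step 1: ant0:(2,2)->N->(1,2) | ant1:(2,0)->N->(1,0) | ant2:(0,2)->E->(0,3)
  grid max=3 at (0,3)
Step 2: ant0:(1,2)->N->(0,2) | ant1:(1,0)->N->(0,0) | ant2:(0,3)->S->(1,3)
  grid max=2 at (0,3)
Step 3: ant0:(0,2)->E->(0,3) | ant1:(0,0)->E->(0,1) | ant2:(1,3)->N->(0,3)
  grid max=5 at (0,3)
Step 4: ant0:(0,3)->S->(1,3) | ant1:(0,1)->E->(0,2) | ant2:(0,3)->S->(1,3)
  grid max=4 at (0,3)
Step 5: ant0:(1,3)->N->(0,3) | ant1:(0,2)->E->(0,3) | ant2:(1,3)->N->(0,3)
  grid max=9 at (0,3)
Final grid:
  0 0 0 9
  0 0 0 2
  0 0 0 0
  0 0 0 0
  0 0 0 0
Max pheromone 9 at (0,3)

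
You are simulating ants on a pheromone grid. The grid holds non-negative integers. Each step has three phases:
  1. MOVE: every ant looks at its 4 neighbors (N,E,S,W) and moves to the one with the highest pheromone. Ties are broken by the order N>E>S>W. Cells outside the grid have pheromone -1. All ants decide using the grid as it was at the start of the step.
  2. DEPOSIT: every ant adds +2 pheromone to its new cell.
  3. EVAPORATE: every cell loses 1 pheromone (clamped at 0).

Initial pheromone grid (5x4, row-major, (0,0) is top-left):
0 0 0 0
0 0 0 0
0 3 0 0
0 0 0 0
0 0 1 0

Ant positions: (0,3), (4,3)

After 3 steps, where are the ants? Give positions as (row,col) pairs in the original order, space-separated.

Step 1: ant0:(0,3)->S->(1,3) | ant1:(4,3)->W->(4,2)
  grid max=2 at (2,1)
Step 2: ant0:(1,3)->N->(0,3) | ant1:(4,2)->N->(3,2)
  grid max=1 at (0,3)
Step 3: ant0:(0,3)->S->(1,3) | ant1:(3,2)->S->(4,2)
  grid max=2 at (4,2)

(1,3) (4,2)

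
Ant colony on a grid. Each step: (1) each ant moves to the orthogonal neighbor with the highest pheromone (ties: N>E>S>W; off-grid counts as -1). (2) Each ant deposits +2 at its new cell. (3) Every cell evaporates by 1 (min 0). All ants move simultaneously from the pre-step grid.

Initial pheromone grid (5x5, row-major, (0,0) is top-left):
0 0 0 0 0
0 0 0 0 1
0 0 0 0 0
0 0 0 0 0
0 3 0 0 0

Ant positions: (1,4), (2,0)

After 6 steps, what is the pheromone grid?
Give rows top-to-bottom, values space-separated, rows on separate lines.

After step 1: ants at (0,4),(1,0)
  0 0 0 0 1
  1 0 0 0 0
  0 0 0 0 0
  0 0 0 0 0
  0 2 0 0 0
After step 2: ants at (1,4),(0,0)
  1 0 0 0 0
  0 0 0 0 1
  0 0 0 0 0
  0 0 0 0 0
  0 1 0 0 0
After step 3: ants at (0,4),(0,1)
  0 1 0 0 1
  0 0 0 0 0
  0 0 0 0 0
  0 0 0 0 0
  0 0 0 0 0
After step 4: ants at (1,4),(0,2)
  0 0 1 0 0
  0 0 0 0 1
  0 0 0 0 0
  0 0 0 0 0
  0 0 0 0 0
After step 5: ants at (0,4),(0,3)
  0 0 0 1 1
  0 0 0 0 0
  0 0 0 0 0
  0 0 0 0 0
  0 0 0 0 0
After step 6: ants at (0,3),(0,4)
  0 0 0 2 2
  0 0 0 0 0
  0 0 0 0 0
  0 0 0 0 0
  0 0 0 0 0

0 0 0 2 2
0 0 0 0 0
0 0 0 0 0
0 0 0 0 0
0 0 0 0 0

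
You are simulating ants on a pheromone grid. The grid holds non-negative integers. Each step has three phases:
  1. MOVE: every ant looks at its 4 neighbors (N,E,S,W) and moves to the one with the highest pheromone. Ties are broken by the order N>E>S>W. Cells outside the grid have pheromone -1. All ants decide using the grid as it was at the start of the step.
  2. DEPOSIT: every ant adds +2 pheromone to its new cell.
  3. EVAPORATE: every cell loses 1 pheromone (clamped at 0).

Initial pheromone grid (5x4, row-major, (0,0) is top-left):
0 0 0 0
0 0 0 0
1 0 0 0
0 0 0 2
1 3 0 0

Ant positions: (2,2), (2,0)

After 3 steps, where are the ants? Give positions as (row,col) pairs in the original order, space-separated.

Step 1: ant0:(2,2)->N->(1,2) | ant1:(2,0)->N->(1,0)
  grid max=2 at (4,1)
Step 2: ant0:(1,2)->N->(0,2) | ant1:(1,0)->N->(0,0)
  grid max=1 at (0,0)
Step 3: ant0:(0,2)->E->(0,3) | ant1:(0,0)->E->(0,1)
  grid max=1 at (0,1)

(0,3) (0,1)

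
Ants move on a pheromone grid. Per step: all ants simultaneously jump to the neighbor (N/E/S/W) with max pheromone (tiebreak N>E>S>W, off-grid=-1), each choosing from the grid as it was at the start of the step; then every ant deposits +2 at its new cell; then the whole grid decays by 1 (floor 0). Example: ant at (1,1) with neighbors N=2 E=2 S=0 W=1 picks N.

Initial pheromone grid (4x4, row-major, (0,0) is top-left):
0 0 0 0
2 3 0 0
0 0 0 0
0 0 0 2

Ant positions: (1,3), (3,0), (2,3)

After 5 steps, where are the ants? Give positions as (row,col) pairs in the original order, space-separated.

Step 1: ant0:(1,3)->N->(0,3) | ant1:(3,0)->N->(2,0) | ant2:(2,3)->S->(3,3)
  grid max=3 at (3,3)
Step 2: ant0:(0,3)->S->(1,3) | ant1:(2,0)->N->(1,0) | ant2:(3,3)->N->(2,3)
  grid max=2 at (1,0)
Step 3: ant0:(1,3)->S->(2,3) | ant1:(1,0)->E->(1,1) | ant2:(2,3)->S->(3,3)
  grid max=3 at (3,3)
Step 4: ant0:(2,3)->S->(3,3) | ant1:(1,1)->W->(1,0) | ant2:(3,3)->N->(2,3)
  grid max=4 at (3,3)
Step 5: ant0:(3,3)->N->(2,3) | ant1:(1,0)->E->(1,1) | ant2:(2,3)->S->(3,3)
  grid max=5 at (3,3)

(2,3) (1,1) (3,3)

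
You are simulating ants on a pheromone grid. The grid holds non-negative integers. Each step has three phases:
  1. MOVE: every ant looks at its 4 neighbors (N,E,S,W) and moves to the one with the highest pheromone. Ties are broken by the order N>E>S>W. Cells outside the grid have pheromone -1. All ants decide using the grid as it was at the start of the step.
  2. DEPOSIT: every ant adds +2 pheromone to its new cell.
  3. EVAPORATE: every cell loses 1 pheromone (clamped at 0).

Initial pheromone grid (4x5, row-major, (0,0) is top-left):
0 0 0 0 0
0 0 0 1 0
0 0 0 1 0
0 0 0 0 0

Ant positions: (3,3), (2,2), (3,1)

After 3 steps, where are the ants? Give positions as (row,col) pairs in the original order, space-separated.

Step 1: ant0:(3,3)->N->(2,3) | ant1:(2,2)->E->(2,3) | ant2:(3,1)->N->(2,1)
  grid max=4 at (2,3)
Step 2: ant0:(2,3)->N->(1,3) | ant1:(2,3)->N->(1,3) | ant2:(2,1)->N->(1,1)
  grid max=3 at (1,3)
Step 3: ant0:(1,3)->S->(2,3) | ant1:(1,3)->S->(2,3) | ant2:(1,1)->N->(0,1)
  grid max=6 at (2,3)

(2,3) (2,3) (0,1)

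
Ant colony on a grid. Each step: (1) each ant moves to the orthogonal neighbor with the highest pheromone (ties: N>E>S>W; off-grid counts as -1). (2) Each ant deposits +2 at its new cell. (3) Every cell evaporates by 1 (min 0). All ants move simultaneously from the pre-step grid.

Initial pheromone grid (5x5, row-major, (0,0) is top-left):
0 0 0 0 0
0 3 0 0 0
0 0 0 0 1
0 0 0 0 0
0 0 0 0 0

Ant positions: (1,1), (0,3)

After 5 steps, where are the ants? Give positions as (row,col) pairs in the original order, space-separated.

Step 1: ant0:(1,1)->N->(0,1) | ant1:(0,3)->E->(0,4)
  grid max=2 at (1,1)
Step 2: ant0:(0,1)->S->(1,1) | ant1:(0,4)->S->(1,4)
  grid max=3 at (1,1)
Step 3: ant0:(1,1)->N->(0,1) | ant1:(1,4)->N->(0,4)
  grid max=2 at (1,1)
Step 4: ant0:(0,1)->S->(1,1) | ant1:(0,4)->S->(1,4)
  grid max=3 at (1,1)
Step 5: ant0:(1,1)->N->(0,1) | ant1:(1,4)->N->(0,4)
  grid max=2 at (1,1)

(0,1) (0,4)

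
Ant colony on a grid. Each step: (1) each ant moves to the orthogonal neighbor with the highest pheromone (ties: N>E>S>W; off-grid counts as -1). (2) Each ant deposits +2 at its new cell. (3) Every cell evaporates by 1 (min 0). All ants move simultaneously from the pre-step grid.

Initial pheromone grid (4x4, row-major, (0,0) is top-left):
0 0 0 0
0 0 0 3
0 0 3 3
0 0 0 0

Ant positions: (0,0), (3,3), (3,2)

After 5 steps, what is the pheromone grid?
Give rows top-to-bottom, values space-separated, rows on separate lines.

After step 1: ants at (0,1),(2,3),(2,2)
  0 1 0 0
  0 0 0 2
  0 0 4 4
  0 0 0 0
After step 2: ants at (0,2),(2,2),(2,3)
  0 0 1 0
  0 0 0 1
  0 0 5 5
  0 0 0 0
After step 3: ants at (0,3),(2,3),(2,2)
  0 0 0 1
  0 0 0 0
  0 0 6 6
  0 0 0 0
After step 4: ants at (1,3),(2,2),(2,3)
  0 0 0 0
  0 0 0 1
  0 0 7 7
  0 0 0 0
After step 5: ants at (2,3),(2,3),(2,2)
  0 0 0 0
  0 0 0 0
  0 0 8 10
  0 0 0 0

0 0 0 0
0 0 0 0
0 0 8 10
0 0 0 0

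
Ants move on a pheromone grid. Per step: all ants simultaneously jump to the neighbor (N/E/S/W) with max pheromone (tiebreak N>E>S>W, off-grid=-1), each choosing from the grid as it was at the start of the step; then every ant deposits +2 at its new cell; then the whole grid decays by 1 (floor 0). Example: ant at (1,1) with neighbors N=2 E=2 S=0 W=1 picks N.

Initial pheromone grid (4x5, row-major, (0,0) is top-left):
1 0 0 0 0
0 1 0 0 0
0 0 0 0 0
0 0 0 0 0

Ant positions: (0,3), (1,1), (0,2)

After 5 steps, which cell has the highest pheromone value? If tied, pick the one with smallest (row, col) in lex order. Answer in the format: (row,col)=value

Answer: (0,3)=9

Derivation:
Step 1: ant0:(0,3)->E->(0,4) | ant1:(1,1)->N->(0,1) | ant2:(0,2)->E->(0,3)
  grid max=1 at (0,1)
Step 2: ant0:(0,4)->W->(0,3) | ant1:(0,1)->E->(0,2) | ant2:(0,3)->E->(0,4)
  grid max=2 at (0,3)
Step 3: ant0:(0,3)->E->(0,4) | ant1:(0,2)->E->(0,3) | ant2:(0,4)->W->(0,3)
  grid max=5 at (0,3)
Step 4: ant0:(0,4)->W->(0,3) | ant1:(0,3)->E->(0,4) | ant2:(0,3)->E->(0,4)
  grid max=6 at (0,3)
Step 5: ant0:(0,3)->E->(0,4) | ant1:(0,4)->W->(0,3) | ant2:(0,4)->W->(0,3)
  grid max=9 at (0,3)
Final grid:
  0 0 0 9 7
  0 0 0 0 0
  0 0 0 0 0
  0 0 0 0 0
Max pheromone 9 at (0,3)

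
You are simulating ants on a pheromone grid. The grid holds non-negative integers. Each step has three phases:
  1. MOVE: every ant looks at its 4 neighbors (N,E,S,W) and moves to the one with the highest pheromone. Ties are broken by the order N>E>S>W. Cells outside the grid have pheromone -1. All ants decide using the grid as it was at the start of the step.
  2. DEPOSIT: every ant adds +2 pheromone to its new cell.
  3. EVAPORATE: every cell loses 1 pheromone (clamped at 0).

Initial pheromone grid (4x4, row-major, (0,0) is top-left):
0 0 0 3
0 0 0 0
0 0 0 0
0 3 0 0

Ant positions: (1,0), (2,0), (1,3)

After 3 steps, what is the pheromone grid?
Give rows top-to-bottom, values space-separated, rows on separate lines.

After step 1: ants at (0,0),(1,0),(0,3)
  1 0 0 4
  1 0 0 0
  0 0 0 0
  0 2 0 0
After step 2: ants at (1,0),(0,0),(1,3)
  2 0 0 3
  2 0 0 1
  0 0 0 0
  0 1 0 0
After step 3: ants at (0,0),(1,0),(0,3)
  3 0 0 4
  3 0 0 0
  0 0 0 0
  0 0 0 0

3 0 0 4
3 0 0 0
0 0 0 0
0 0 0 0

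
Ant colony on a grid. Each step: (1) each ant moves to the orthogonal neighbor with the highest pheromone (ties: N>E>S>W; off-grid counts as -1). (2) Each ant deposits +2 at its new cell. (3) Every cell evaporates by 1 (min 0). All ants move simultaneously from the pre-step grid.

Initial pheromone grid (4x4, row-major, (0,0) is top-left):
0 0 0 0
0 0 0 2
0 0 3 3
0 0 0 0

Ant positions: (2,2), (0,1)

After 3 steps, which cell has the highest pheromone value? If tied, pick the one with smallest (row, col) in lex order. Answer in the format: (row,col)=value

Answer: (2,3)=4

Derivation:
Step 1: ant0:(2,2)->E->(2,3) | ant1:(0,1)->E->(0,2)
  grid max=4 at (2,3)
Step 2: ant0:(2,3)->W->(2,2) | ant1:(0,2)->E->(0,3)
  grid max=3 at (2,2)
Step 3: ant0:(2,2)->E->(2,3) | ant1:(0,3)->S->(1,3)
  grid max=4 at (2,3)
Final grid:
  0 0 0 0
  0 0 0 1
  0 0 2 4
  0 0 0 0
Max pheromone 4 at (2,3)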